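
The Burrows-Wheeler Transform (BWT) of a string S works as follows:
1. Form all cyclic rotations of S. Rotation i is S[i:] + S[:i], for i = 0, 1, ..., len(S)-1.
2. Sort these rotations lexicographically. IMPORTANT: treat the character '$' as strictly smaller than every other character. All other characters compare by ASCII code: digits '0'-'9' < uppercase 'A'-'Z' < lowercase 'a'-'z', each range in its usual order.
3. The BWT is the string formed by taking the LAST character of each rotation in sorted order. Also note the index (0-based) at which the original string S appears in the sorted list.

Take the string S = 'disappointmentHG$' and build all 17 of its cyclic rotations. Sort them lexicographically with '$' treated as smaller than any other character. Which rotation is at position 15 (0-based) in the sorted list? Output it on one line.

All 17 rotations (rotation i = S[i:]+S[:i]):
  rot[0] = disappointmentHG$
  rot[1] = isappointmentHG$d
  rot[2] = sappointmentHG$di
  rot[3] = appointmentHG$dis
  rot[4] = ppointmentHG$disa
  rot[5] = pointmentHG$disap
  rot[6] = ointmentHG$disapp
  rot[7] = intmentHG$disappo
  rot[8] = ntmentHG$disappoi
  rot[9] = tmentHG$disappoin
  rot[10] = mentHG$disappoint
  rot[11] = entHG$disappointm
  rot[12] = ntHG$disappointme
  rot[13] = tHG$disappointmen
  rot[14] = HG$disappointment
  rot[15] = G$disappointmentH
  rot[16] = $disappointmentHG
Sorted (with $ < everything):
  sorted[0] = $disappointmentHG
  sorted[1] = G$disappointmentH
  sorted[2] = HG$disappointment
  sorted[3] = appointmentHG$dis
  sorted[4] = disappointmentHG$
  sorted[5] = entHG$disappointm
  sorted[6] = intmentHG$disappo
  sorted[7] = isappointmentHG$d
  sorted[8] = mentHG$disappoint
  sorted[9] = ntHG$disappointme
  sorted[10] = ntmentHG$disappoi
  sorted[11] = ointmentHG$disapp
  sorted[12] = pointmentHG$disap
  sorted[13] = ppointmentHG$disa
  sorted[14] = sappointmentHG$di
  sorted[15] = tHG$disappointmen
  sorted[16] = tmentHG$disappoin
sorted[15] = tHG$disappointmen

Answer: tHG$disappointmen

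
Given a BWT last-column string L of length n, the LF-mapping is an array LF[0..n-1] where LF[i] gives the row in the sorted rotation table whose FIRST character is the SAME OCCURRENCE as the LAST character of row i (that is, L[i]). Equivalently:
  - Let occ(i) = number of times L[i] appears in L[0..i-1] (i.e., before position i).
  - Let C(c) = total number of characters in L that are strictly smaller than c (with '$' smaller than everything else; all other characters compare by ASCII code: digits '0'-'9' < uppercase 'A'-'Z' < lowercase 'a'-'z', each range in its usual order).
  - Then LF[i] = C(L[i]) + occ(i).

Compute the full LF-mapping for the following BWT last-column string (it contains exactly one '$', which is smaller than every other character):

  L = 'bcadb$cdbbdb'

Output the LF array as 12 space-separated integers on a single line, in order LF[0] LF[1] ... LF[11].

Answer: 2 7 1 9 3 0 8 10 4 5 11 6

Derivation:
Char counts: '$':1, 'a':1, 'b':5, 'c':2, 'd':3
C (first-col start): C('$')=0, C('a')=1, C('b')=2, C('c')=7, C('d')=9
L[0]='b': occ=0, LF[0]=C('b')+0=2+0=2
L[1]='c': occ=0, LF[1]=C('c')+0=7+0=7
L[2]='a': occ=0, LF[2]=C('a')+0=1+0=1
L[3]='d': occ=0, LF[3]=C('d')+0=9+0=9
L[4]='b': occ=1, LF[4]=C('b')+1=2+1=3
L[5]='$': occ=0, LF[5]=C('$')+0=0+0=0
L[6]='c': occ=1, LF[6]=C('c')+1=7+1=8
L[7]='d': occ=1, LF[7]=C('d')+1=9+1=10
L[8]='b': occ=2, LF[8]=C('b')+2=2+2=4
L[9]='b': occ=3, LF[9]=C('b')+3=2+3=5
L[10]='d': occ=2, LF[10]=C('d')+2=9+2=11
L[11]='b': occ=4, LF[11]=C('b')+4=2+4=6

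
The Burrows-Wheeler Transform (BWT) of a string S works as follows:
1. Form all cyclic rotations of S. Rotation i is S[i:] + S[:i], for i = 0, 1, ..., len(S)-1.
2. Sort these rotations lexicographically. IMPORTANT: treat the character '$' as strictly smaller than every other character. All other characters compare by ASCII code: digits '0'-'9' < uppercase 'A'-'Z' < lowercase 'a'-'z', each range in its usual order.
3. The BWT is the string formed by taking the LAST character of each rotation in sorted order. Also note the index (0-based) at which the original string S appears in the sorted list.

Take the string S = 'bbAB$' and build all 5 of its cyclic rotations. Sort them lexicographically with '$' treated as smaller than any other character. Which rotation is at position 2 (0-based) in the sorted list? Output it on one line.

Answer: B$bbA

Derivation:
All 5 rotations (rotation i = S[i:]+S[:i]):
  rot[0] = bbAB$
  rot[1] = bAB$b
  rot[2] = AB$bb
  rot[3] = B$bbA
  rot[4] = $bbAB
Sorted (with $ < everything):
  sorted[0] = $bbAB
  sorted[1] = AB$bb
  sorted[2] = B$bbA
  sorted[3] = bAB$b
  sorted[4] = bbAB$
sorted[2] = B$bbA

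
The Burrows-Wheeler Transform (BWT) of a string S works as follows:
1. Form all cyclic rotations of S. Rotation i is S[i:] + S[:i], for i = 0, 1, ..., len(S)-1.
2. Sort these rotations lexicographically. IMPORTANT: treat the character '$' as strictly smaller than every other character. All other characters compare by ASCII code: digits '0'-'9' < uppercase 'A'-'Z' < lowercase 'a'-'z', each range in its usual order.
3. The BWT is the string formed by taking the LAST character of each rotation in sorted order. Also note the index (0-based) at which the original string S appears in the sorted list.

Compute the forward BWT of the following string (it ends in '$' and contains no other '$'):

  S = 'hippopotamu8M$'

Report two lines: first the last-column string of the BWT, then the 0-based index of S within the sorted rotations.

All 14 rotations (rotation i = S[i:]+S[:i]):
  rot[0] = hippopotamu8M$
  rot[1] = ippopotamu8M$h
  rot[2] = ppopotamu8M$hi
  rot[3] = popotamu8M$hip
  rot[4] = opotamu8M$hipp
  rot[5] = potamu8M$hippo
  rot[6] = otamu8M$hippop
  rot[7] = tamu8M$hippopo
  rot[8] = amu8M$hippopot
  rot[9] = mu8M$hippopota
  rot[10] = u8M$hippopotam
  rot[11] = 8M$hippopotamu
  rot[12] = M$hippopotamu8
  rot[13] = $hippopotamu8M
Sorted (with $ < everything):
  sorted[0] = $hippopotamu8M  (last char: 'M')
  sorted[1] = 8M$hippopotamu  (last char: 'u')
  sorted[2] = M$hippopotamu8  (last char: '8')
  sorted[3] = amu8M$hippopot  (last char: 't')
  sorted[4] = hippopotamu8M$  (last char: '$')
  sorted[5] = ippopotamu8M$h  (last char: 'h')
  sorted[6] = mu8M$hippopota  (last char: 'a')
  sorted[7] = opotamu8M$hipp  (last char: 'p')
  sorted[8] = otamu8M$hippop  (last char: 'p')
  sorted[9] = popotamu8M$hip  (last char: 'p')
  sorted[10] = potamu8M$hippo  (last char: 'o')
  sorted[11] = ppopotamu8M$hi  (last char: 'i')
  sorted[12] = tamu8M$hippopo  (last char: 'o')
  sorted[13] = u8M$hippopotam  (last char: 'm')
Last column: Mu8t$happpoiom
Original string S is at sorted index 4

Answer: Mu8t$happpoiom
4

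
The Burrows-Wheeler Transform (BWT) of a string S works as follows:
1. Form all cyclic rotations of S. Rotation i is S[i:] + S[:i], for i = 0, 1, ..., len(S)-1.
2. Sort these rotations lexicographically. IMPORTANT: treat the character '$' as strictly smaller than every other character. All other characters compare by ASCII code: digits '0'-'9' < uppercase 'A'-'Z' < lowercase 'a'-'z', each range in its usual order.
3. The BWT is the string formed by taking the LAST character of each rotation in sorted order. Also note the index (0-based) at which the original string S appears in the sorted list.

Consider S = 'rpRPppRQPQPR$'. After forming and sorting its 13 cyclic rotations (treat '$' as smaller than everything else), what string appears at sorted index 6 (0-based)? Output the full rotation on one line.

Answer: R$rpRPppRQPQP

Derivation:
All 13 rotations (rotation i = S[i:]+S[:i]):
  rot[0] = rpRPppRQPQPR$
  rot[1] = pRPppRQPQPR$r
  rot[2] = RPppRQPQPR$rp
  rot[3] = PppRQPQPR$rpR
  rot[4] = ppRQPQPR$rpRP
  rot[5] = pRQPQPR$rpRPp
  rot[6] = RQPQPR$rpRPpp
  rot[7] = QPQPR$rpRPppR
  rot[8] = PQPR$rpRPppRQ
  rot[9] = QPR$rpRPppRQP
  rot[10] = PR$rpRPppRQPQ
  rot[11] = R$rpRPppRQPQP
  rot[12] = $rpRPppRQPQPR
Sorted (with $ < everything):
  sorted[0] = $rpRPppRQPQPR
  sorted[1] = PQPR$rpRPppRQ
  sorted[2] = PR$rpRPppRQPQ
  sorted[3] = PppRQPQPR$rpR
  sorted[4] = QPQPR$rpRPppR
  sorted[5] = QPR$rpRPppRQP
  sorted[6] = R$rpRPppRQPQP
  sorted[7] = RPppRQPQPR$rp
  sorted[8] = RQPQPR$rpRPpp
  sorted[9] = pRPppRQPQPR$r
  sorted[10] = pRQPQPR$rpRPp
  sorted[11] = ppRQPQPR$rpRP
  sorted[12] = rpRPppRQPQPR$
sorted[6] = R$rpRPppRQPQP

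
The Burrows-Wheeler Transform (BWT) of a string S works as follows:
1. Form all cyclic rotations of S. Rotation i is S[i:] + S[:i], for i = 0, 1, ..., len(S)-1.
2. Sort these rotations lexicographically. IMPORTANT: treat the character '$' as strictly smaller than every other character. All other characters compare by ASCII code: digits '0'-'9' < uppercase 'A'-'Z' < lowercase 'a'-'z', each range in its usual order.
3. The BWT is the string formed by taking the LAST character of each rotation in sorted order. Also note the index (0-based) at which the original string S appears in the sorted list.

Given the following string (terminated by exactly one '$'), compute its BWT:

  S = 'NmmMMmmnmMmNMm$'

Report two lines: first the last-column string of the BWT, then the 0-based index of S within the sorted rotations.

Answer: mmNmMm$MmnMNMmm
6

Derivation:
All 15 rotations (rotation i = S[i:]+S[:i]):
  rot[0] = NmmMMmmnmMmNMm$
  rot[1] = mmMMmmnmMmNMm$N
  rot[2] = mMMmmnmMmNMm$Nm
  rot[3] = MMmmnmMmNMm$Nmm
  rot[4] = MmmnmMmNMm$NmmM
  rot[5] = mmnmMmNMm$NmmMM
  rot[6] = mnmMmNMm$NmmMMm
  rot[7] = nmMmNMm$NmmMMmm
  rot[8] = mMmNMm$NmmMMmmn
  rot[9] = MmNMm$NmmMMmmnm
  rot[10] = mNMm$NmmMMmmnmM
  rot[11] = NMm$NmmMMmmnmMm
  rot[12] = Mm$NmmMMmmnmMmN
  rot[13] = m$NmmMMmmnmMmNM
  rot[14] = $NmmMMmmnmMmNMm
Sorted (with $ < everything):
  sorted[0] = $NmmMMmmnmMmNMm  (last char: 'm')
  sorted[1] = MMmmnmMmNMm$Nmm  (last char: 'm')
  sorted[2] = Mm$NmmMMmmnmMmN  (last char: 'N')
  sorted[3] = MmNMm$NmmMMmmnm  (last char: 'm')
  sorted[4] = MmmnmMmNMm$NmmM  (last char: 'M')
  sorted[5] = NMm$NmmMMmmnmMm  (last char: 'm')
  sorted[6] = NmmMMmmnmMmNMm$  (last char: '$')
  sorted[7] = m$NmmMMmmnmMmNM  (last char: 'M')
  sorted[8] = mMMmmnmMmNMm$Nm  (last char: 'm')
  sorted[9] = mMmNMm$NmmMMmmn  (last char: 'n')
  sorted[10] = mNMm$NmmMMmmnmM  (last char: 'M')
  sorted[11] = mmMMmmnmMmNMm$N  (last char: 'N')
  sorted[12] = mmnmMmNMm$NmmMM  (last char: 'M')
  sorted[13] = mnmMmNMm$NmmMMm  (last char: 'm')
  sorted[14] = nmMmNMm$NmmMMmm  (last char: 'm')
Last column: mmNmMm$MmnMNMmm
Original string S is at sorted index 6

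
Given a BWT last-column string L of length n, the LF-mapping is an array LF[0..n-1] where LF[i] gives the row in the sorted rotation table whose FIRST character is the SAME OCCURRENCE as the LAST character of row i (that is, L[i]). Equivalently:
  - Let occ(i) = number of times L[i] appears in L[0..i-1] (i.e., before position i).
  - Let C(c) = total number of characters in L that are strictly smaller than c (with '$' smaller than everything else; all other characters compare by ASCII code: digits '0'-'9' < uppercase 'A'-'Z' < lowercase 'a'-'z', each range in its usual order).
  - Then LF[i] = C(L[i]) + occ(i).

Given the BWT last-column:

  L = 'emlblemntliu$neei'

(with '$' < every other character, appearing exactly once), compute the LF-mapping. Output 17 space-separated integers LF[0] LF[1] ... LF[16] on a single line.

Char counts: '$':1, 'b':1, 'e':4, 'i':2, 'l':3, 'm':2, 'n':2, 't':1, 'u':1
C (first-col start): C('$')=0, C('b')=1, C('e')=2, C('i')=6, C('l')=8, C('m')=11, C('n')=13, C('t')=15, C('u')=16
L[0]='e': occ=0, LF[0]=C('e')+0=2+0=2
L[1]='m': occ=0, LF[1]=C('m')+0=11+0=11
L[2]='l': occ=0, LF[2]=C('l')+0=8+0=8
L[3]='b': occ=0, LF[3]=C('b')+0=1+0=1
L[4]='l': occ=1, LF[4]=C('l')+1=8+1=9
L[5]='e': occ=1, LF[5]=C('e')+1=2+1=3
L[6]='m': occ=1, LF[6]=C('m')+1=11+1=12
L[7]='n': occ=0, LF[7]=C('n')+0=13+0=13
L[8]='t': occ=0, LF[8]=C('t')+0=15+0=15
L[9]='l': occ=2, LF[9]=C('l')+2=8+2=10
L[10]='i': occ=0, LF[10]=C('i')+0=6+0=6
L[11]='u': occ=0, LF[11]=C('u')+0=16+0=16
L[12]='$': occ=0, LF[12]=C('$')+0=0+0=0
L[13]='n': occ=1, LF[13]=C('n')+1=13+1=14
L[14]='e': occ=2, LF[14]=C('e')+2=2+2=4
L[15]='e': occ=3, LF[15]=C('e')+3=2+3=5
L[16]='i': occ=1, LF[16]=C('i')+1=6+1=7

Answer: 2 11 8 1 9 3 12 13 15 10 6 16 0 14 4 5 7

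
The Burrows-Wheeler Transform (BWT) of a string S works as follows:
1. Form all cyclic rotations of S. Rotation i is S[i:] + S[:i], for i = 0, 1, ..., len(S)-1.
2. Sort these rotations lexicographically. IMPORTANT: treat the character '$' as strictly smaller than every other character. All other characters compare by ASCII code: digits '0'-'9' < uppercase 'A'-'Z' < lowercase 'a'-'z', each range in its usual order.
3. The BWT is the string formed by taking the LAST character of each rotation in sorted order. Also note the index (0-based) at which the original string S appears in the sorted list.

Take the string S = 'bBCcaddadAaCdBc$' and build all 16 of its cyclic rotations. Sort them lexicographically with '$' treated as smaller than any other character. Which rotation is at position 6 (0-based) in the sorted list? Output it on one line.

All 16 rotations (rotation i = S[i:]+S[:i]):
  rot[0] = bBCcaddadAaCdBc$
  rot[1] = BCcaddadAaCdBc$b
  rot[2] = CcaddadAaCdBc$bB
  rot[3] = caddadAaCdBc$bBC
  rot[4] = addadAaCdBc$bBCc
  rot[5] = ddadAaCdBc$bBCca
  rot[6] = dadAaCdBc$bBCcad
  rot[7] = adAaCdBc$bBCcadd
  rot[8] = dAaCdBc$bBCcadda
  rot[9] = AaCdBc$bBCcaddad
  rot[10] = aCdBc$bBCcaddadA
  rot[11] = CdBc$bBCcaddadAa
  rot[12] = dBc$bBCcaddadAaC
  rot[13] = Bc$bBCcaddadAaCd
  rot[14] = c$bBCcaddadAaCdB
  rot[15] = $bBCcaddadAaCdBc
Sorted (with $ < everything):
  sorted[0] = $bBCcaddadAaCdBc
  sorted[1] = AaCdBc$bBCcaddad
  sorted[2] = BCcaddadAaCdBc$b
  sorted[3] = Bc$bBCcaddadAaCd
  sorted[4] = CcaddadAaCdBc$bB
  sorted[5] = CdBc$bBCcaddadAa
  sorted[6] = aCdBc$bBCcaddadA
  sorted[7] = adAaCdBc$bBCcadd
  sorted[8] = addadAaCdBc$bBCc
  sorted[9] = bBCcaddadAaCdBc$
  sorted[10] = c$bBCcaddadAaCdB
  sorted[11] = caddadAaCdBc$bBC
  sorted[12] = dAaCdBc$bBCcadda
  sorted[13] = dBc$bBCcaddadAaC
  sorted[14] = dadAaCdBc$bBCcad
  sorted[15] = ddadAaCdBc$bBCca
sorted[6] = aCdBc$bBCcaddadA

Answer: aCdBc$bBCcaddadA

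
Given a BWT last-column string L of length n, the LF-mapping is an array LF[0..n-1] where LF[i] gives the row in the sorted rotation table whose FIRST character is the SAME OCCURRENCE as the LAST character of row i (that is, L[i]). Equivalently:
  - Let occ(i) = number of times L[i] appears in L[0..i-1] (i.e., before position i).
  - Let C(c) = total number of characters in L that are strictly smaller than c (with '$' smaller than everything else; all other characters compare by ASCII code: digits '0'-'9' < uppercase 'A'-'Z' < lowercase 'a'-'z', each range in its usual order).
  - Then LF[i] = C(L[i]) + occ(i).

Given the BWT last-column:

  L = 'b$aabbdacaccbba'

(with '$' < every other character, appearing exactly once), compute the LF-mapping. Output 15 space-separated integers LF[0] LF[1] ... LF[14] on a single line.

Char counts: '$':1, 'a':5, 'b':5, 'c':3, 'd':1
C (first-col start): C('$')=0, C('a')=1, C('b')=6, C('c')=11, C('d')=14
L[0]='b': occ=0, LF[0]=C('b')+0=6+0=6
L[1]='$': occ=0, LF[1]=C('$')+0=0+0=0
L[2]='a': occ=0, LF[2]=C('a')+0=1+0=1
L[3]='a': occ=1, LF[3]=C('a')+1=1+1=2
L[4]='b': occ=1, LF[4]=C('b')+1=6+1=7
L[5]='b': occ=2, LF[5]=C('b')+2=6+2=8
L[6]='d': occ=0, LF[6]=C('d')+0=14+0=14
L[7]='a': occ=2, LF[7]=C('a')+2=1+2=3
L[8]='c': occ=0, LF[8]=C('c')+0=11+0=11
L[9]='a': occ=3, LF[9]=C('a')+3=1+3=4
L[10]='c': occ=1, LF[10]=C('c')+1=11+1=12
L[11]='c': occ=2, LF[11]=C('c')+2=11+2=13
L[12]='b': occ=3, LF[12]=C('b')+3=6+3=9
L[13]='b': occ=4, LF[13]=C('b')+4=6+4=10
L[14]='a': occ=4, LF[14]=C('a')+4=1+4=5

Answer: 6 0 1 2 7 8 14 3 11 4 12 13 9 10 5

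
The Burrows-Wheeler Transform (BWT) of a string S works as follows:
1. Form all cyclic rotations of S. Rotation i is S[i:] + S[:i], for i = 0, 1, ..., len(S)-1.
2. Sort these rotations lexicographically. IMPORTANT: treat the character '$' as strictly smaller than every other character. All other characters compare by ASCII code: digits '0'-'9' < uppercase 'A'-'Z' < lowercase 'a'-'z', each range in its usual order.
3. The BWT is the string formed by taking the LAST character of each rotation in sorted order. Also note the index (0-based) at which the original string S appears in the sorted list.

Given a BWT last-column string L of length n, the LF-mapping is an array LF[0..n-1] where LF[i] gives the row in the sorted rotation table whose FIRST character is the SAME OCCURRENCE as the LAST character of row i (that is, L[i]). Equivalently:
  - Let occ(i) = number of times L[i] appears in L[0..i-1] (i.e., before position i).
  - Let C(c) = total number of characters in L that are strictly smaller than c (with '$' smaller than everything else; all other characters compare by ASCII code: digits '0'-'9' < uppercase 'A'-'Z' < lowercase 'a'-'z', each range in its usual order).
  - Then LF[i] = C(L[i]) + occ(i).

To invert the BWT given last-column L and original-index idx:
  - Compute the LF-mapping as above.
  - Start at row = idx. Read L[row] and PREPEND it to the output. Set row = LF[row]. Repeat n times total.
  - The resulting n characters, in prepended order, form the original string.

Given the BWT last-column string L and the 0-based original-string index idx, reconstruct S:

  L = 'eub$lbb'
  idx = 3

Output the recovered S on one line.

Answer: bubble$

Derivation:
LF mapping: 4 6 1 0 5 2 3
Walk LF starting at row 3, prepending L[row]:
  step 1: row=3, L[3]='$', prepend. Next row=LF[3]=0
  step 2: row=0, L[0]='e', prepend. Next row=LF[0]=4
  step 3: row=4, L[4]='l', prepend. Next row=LF[4]=5
  step 4: row=5, L[5]='b', prepend. Next row=LF[5]=2
  step 5: row=2, L[2]='b', prepend. Next row=LF[2]=1
  step 6: row=1, L[1]='u', prepend. Next row=LF[1]=6
  step 7: row=6, L[6]='b', prepend. Next row=LF[6]=3
Reversed output: bubble$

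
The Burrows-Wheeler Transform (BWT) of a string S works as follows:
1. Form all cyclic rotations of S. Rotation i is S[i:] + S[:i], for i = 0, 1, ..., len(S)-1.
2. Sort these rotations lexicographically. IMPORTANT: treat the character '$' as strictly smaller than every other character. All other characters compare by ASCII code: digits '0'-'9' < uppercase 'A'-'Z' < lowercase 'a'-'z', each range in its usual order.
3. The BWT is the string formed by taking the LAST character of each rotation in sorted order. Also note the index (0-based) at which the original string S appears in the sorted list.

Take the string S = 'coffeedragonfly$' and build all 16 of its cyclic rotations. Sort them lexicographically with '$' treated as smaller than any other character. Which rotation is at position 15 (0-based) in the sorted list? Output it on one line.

Answer: y$coffeedragonfl

Derivation:
All 16 rotations (rotation i = S[i:]+S[:i]):
  rot[0] = coffeedragonfly$
  rot[1] = offeedragonfly$c
  rot[2] = ffeedragonfly$co
  rot[3] = feedragonfly$cof
  rot[4] = eedragonfly$coff
  rot[5] = edragonfly$coffe
  rot[6] = dragonfly$coffee
  rot[7] = ragonfly$coffeed
  rot[8] = agonfly$coffeedr
  rot[9] = gonfly$coffeedra
  rot[10] = onfly$coffeedrag
  rot[11] = nfly$coffeedrago
  rot[12] = fly$coffeedragon
  rot[13] = ly$coffeedragonf
  rot[14] = y$coffeedragonfl
  rot[15] = $coffeedragonfly
Sorted (with $ < everything):
  sorted[0] = $coffeedragonfly
  sorted[1] = agonfly$coffeedr
  sorted[2] = coffeedragonfly$
  sorted[3] = dragonfly$coffee
  sorted[4] = edragonfly$coffe
  sorted[5] = eedragonfly$coff
  sorted[6] = feedragonfly$cof
  sorted[7] = ffeedragonfly$co
  sorted[8] = fly$coffeedragon
  sorted[9] = gonfly$coffeedra
  sorted[10] = ly$coffeedragonf
  sorted[11] = nfly$coffeedrago
  sorted[12] = offeedragonfly$c
  sorted[13] = onfly$coffeedrag
  sorted[14] = ragonfly$coffeed
  sorted[15] = y$coffeedragonfl
sorted[15] = y$coffeedragonfl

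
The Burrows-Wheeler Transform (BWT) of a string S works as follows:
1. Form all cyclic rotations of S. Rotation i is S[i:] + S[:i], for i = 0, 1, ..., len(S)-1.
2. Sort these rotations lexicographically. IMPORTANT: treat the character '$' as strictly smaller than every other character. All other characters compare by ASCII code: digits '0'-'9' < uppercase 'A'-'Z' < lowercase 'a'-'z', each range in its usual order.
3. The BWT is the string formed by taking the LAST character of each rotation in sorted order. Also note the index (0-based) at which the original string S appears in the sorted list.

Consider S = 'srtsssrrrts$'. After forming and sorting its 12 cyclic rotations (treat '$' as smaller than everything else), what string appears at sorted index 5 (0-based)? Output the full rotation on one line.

Answer: s$srtsssrrrt

Derivation:
All 12 rotations (rotation i = S[i:]+S[:i]):
  rot[0] = srtsssrrrts$
  rot[1] = rtsssrrrts$s
  rot[2] = tsssrrrts$sr
  rot[3] = sssrrrts$srt
  rot[4] = ssrrrts$srts
  rot[5] = srrrts$srtss
  rot[6] = rrrts$srtsss
  rot[7] = rrts$srtsssr
  rot[8] = rts$srtsssrr
  rot[9] = ts$srtsssrrr
  rot[10] = s$srtsssrrrt
  rot[11] = $srtsssrrrts
Sorted (with $ < everything):
  sorted[0] = $srtsssrrrts
  sorted[1] = rrrts$srtsss
  sorted[2] = rrts$srtsssr
  sorted[3] = rts$srtsssrr
  sorted[4] = rtsssrrrts$s
  sorted[5] = s$srtsssrrrt
  sorted[6] = srrrts$srtss
  sorted[7] = srtsssrrrts$
  sorted[8] = ssrrrts$srts
  sorted[9] = sssrrrts$srt
  sorted[10] = ts$srtsssrrr
  sorted[11] = tsssrrrts$sr
sorted[5] = s$srtsssrrrt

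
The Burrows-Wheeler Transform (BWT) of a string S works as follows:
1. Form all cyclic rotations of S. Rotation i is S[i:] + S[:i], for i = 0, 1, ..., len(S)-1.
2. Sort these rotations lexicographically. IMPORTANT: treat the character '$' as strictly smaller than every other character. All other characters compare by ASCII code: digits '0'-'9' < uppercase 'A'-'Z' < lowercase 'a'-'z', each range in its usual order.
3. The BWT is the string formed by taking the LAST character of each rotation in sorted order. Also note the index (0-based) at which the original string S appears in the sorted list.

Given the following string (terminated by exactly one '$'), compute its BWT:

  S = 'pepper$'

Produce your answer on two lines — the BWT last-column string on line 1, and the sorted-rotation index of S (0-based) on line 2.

Answer: rpp$pee
3

Derivation:
All 7 rotations (rotation i = S[i:]+S[:i]):
  rot[0] = pepper$
  rot[1] = epper$p
  rot[2] = pper$pe
  rot[3] = per$pep
  rot[4] = er$pepp
  rot[5] = r$peppe
  rot[6] = $pepper
Sorted (with $ < everything):
  sorted[0] = $pepper  (last char: 'r')
  sorted[1] = epper$p  (last char: 'p')
  sorted[2] = er$pepp  (last char: 'p')
  sorted[3] = pepper$  (last char: '$')
  sorted[4] = per$pep  (last char: 'p')
  sorted[5] = pper$pe  (last char: 'e')
  sorted[6] = r$peppe  (last char: 'e')
Last column: rpp$pee
Original string S is at sorted index 3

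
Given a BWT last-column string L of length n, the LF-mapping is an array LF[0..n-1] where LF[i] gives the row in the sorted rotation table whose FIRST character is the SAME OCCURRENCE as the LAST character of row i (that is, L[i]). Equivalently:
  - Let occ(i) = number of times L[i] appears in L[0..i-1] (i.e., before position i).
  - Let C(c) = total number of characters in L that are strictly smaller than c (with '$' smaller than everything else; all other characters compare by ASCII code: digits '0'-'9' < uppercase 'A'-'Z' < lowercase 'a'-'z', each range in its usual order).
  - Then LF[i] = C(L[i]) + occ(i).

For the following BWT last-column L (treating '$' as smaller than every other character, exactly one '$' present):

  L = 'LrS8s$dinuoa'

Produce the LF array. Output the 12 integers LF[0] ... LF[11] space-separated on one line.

Answer: 2 9 3 1 10 0 5 6 7 11 8 4

Derivation:
Char counts: '$':1, '8':1, 'L':1, 'S':1, 'a':1, 'd':1, 'i':1, 'n':1, 'o':1, 'r':1, 's':1, 'u':1
C (first-col start): C('$')=0, C('8')=1, C('L')=2, C('S')=3, C('a')=4, C('d')=5, C('i')=6, C('n')=7, C('o')=8, C('r')=9, C('s')=10, C('u')=11
L[0]='L': occ=0, LF[0]=C('L')+0=2+0=2
L[1]='r': occ=0, LF[1]=C('r')+0=9+0=9
L[2]='S': occ=0, LF[2]=C('S')+0=3+0=3
L[3]='8': occ=0, LF[3]=C('8')+0=1+0=1
L[4]='s': occ=0, LF[4]=C('s')+0=10+0=10
L[5]='$': occ=0, LF[5]=C('$')+0=0+0=0
L[6]='d': occ=0, LF[6]=C('d')+0=5+0=5
L[7]='i': occ=0, LF[7]=C('i')+0=6+0=6
L[8]='n': occ=0, LF[8]=C('n')+0=7+0=7
L[9]='u': occ=0, LF[9]=C('u')+0=11+0=11
L[10]='o': occ=0, LF[10]=C('o')+0=8+0=8
L[11]='a': occ=0, LF[11]=C('a')+0=4+0=4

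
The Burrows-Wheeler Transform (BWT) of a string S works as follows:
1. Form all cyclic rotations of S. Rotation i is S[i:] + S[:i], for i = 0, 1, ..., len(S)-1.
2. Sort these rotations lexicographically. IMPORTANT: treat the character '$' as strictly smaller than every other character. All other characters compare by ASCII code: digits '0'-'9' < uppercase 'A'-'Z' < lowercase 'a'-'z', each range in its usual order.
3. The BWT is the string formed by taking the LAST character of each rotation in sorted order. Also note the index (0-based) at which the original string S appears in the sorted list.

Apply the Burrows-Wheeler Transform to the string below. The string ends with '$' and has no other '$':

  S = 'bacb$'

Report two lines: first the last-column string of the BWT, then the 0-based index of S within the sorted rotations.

Answer: bbc$a
3

Derivation:
All 5 rotations (rotation i = S[i:]+S[:i]):
  rot[0] = bacb$
  rot[1] = acb$b
  rot[2] = cb$ba
  rot[3] = b$bac
  rot[4] = $bacb
Sorted (with $ < everything):
  sorted[0] = $bacb  (last char: 'b')
  sorted[1] = acb$b  (last char: 'b')
  sorted[2] = b$bac  (last char: 'c')
  sorted[3] = bacb$  (last char: '$')
  sorted[4] = cb$ba  (last char: 'a')
Last column: bbc$a
Original string S is at sorted index 3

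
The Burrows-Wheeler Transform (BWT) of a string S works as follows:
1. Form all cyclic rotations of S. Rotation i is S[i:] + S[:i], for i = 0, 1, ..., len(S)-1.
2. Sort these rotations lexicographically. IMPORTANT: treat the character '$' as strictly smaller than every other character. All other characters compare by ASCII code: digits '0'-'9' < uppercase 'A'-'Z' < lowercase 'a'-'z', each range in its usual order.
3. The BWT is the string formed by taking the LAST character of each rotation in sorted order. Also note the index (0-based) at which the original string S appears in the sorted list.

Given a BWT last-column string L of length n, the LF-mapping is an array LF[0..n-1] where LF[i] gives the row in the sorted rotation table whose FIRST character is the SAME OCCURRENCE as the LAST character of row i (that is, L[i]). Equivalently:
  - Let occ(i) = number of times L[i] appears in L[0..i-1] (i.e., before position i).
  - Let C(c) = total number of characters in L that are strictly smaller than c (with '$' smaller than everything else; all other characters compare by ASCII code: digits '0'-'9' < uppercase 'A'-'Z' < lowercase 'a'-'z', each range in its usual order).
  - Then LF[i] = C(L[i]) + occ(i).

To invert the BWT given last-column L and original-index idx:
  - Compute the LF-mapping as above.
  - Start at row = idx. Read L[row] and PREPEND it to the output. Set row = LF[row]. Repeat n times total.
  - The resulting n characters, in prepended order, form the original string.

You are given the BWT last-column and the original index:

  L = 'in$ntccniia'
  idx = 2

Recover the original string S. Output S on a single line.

Answer: cincinnati$

Derivation:
LF mapping: 4 7 0 8 10 2 3 9 5 6 1
Walk LF starting at row 2, prepending L[row]:
  step 1: row=2, L[2]='$', prepend. Next row=LF[2]=0
  step 2: row=0, L[0]='i', prepend. Next row=LF[0]=4
  step 3: row=4, L[4]='t', prepend. Next row=LF[4]=10
  step 4: row=10, L[10]='a', prepend. Next row=LF[10]=1
  step 5: row=1, L[1]='n', prepend. Next row=LF[1]=7
  step 6: row=7, L[7]='n', prepend. Next row=LF[7]=9
  step 7: row=9, L[9]='i', prepend. Next row=LF[9]=6
  step 8: row=6, L[6]='c', prepend. Next row=LF[6]=3
  step 9: row=3, L[3]='n', prepend. Next row=LF[3]=8
  step 10: row=8, L[8]='i', prepend. Next row=LF[8]=5
  step 11: row=5, L[5]='c', prepend. Next row=LF[5]=2
Reversed output: cincinnati$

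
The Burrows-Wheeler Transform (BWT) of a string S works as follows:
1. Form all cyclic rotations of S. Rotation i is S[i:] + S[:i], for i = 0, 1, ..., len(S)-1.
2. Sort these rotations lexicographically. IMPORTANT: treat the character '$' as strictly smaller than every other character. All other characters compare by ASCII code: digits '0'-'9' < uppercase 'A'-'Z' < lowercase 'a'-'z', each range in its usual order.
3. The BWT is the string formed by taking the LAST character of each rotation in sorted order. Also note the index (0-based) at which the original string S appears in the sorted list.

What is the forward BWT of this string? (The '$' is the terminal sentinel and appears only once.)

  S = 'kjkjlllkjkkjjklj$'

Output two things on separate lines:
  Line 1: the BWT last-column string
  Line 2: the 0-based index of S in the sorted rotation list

All 17 rotations (rotation i = S[i:]+S[:i]):
  rot[0] = kjkjlllkjkkjjklj$
  rot[1] = jkjlllkjkkjjklj$k
  rot[2] = kjlllkjkkjjklj$kj
  rot[3] = jlllkjkkjjklj$kjk
  rot[4] = lllkjkkjjklj$kjkj
  rot[5] = llkjkkjjklj$kjkjl
  rot[6] = lkjkkjjklj$kjkjll
  rot[7] = kjkkjjklj$kjkjlll
  rot[8] = jkkjjklj$kjkjlllk
  rot[9] = kkjjklj$kjkjlllkj
  rot[10] = kjjklj$kjkjlllkjk
  rot[11] = jjklj$kjkjlllkjkk
  rot[12] = jklj$kjkjlllkjkkj
  rot[13] = klj$kjkjlllkjkkjj
  rot[14] = lj$kjkjlllkjkkjjk
  rot[15] = j$kjkjlllkjkkjjkl
  rot[16] = $kjkjlllkjkkjjklj
Sorted (with $ < everything):
  sorted[0] = $kjkjlllkjkkjjklj  (last char: 'j')
  sorted[1] = j$kjkjlllkjkkjjkl  (last char: 'l')
  sorted[2] = jjklj$kjkjlllkjkk  (last char: 'k')
  sorted[3] = jkjlllkjkkjjklj$k  (last char: 'k')
  sorted[4] = jkkjjklj$kjkjlllk  (last char: 'k')
  sorted[5] = jklj$kjkjlllkjkkj  (last char: 'j')
  sorted[6] = jlllkjkkjjklj$kjk  (last char: 'k')
  sorted[7] = kjjklj$kjkjlllkjk  (last char: 'k')
  sorted[8] = kjkjlllkjkkjjklj$  (last char: '$')
  sorted[9] = kjkkjjklj$kjkjlll  (last char: 'l')
  sorted[10] = kjlllkjkkjjklj$kj  (last char: 'j')
  sorted[11] = kkjjklj$kjkjlllkj  (last char: 'j')
  sorted[12] = klj$kjkjlllkjkkjj  (last char: 'j')
  sorted[13] = lj$kjkjlllkjkkjjk  (last char: 'k')
  sorted[14] = lkjkkjjklj$kjkjll  (last char: 'l')
  sorted[15] = llkjkkjjklj$kjkjl  (last char: 'l')
  sorted[16] = lllkjkkjjklj$kjkj  (last char: 'j')
Last column: jlkkkjkk$ljjjkllj
Original string S is at sorted index 8

Answer: jlkkkjkk$ljjjkllj
8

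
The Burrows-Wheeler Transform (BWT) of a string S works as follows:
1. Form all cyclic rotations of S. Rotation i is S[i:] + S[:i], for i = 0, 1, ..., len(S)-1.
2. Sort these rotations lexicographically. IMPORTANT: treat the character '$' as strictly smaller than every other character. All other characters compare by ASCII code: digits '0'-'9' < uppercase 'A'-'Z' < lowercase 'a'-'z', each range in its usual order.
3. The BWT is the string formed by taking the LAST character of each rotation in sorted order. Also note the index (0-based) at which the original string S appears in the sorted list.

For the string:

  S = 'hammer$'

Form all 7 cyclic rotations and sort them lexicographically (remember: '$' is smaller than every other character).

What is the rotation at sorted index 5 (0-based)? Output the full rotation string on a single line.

All 7 rotations (rotation i = S[i:]+S[:i]):
  rot[0] = hammer$
  rot[1] = ammer$h
  rot[2] = mmer$ha
  rot[3] = mer$ham
  rot[4] = er$hamm
  rot[5] = r$hamme
  rot[6] = $hammer
Sorted (with $ < everything):
  sorted[0] = $hammer
  sorted[1] = ammer$h
  sorted[2] = er$hamm
  sorted[3] = hammer$
  sorted[4] = mer$ham
  sorted[5] = mmer$ha
  sorted[6] = r$hamme
sorted[5] = mmer$ha

Answer: mmer$ha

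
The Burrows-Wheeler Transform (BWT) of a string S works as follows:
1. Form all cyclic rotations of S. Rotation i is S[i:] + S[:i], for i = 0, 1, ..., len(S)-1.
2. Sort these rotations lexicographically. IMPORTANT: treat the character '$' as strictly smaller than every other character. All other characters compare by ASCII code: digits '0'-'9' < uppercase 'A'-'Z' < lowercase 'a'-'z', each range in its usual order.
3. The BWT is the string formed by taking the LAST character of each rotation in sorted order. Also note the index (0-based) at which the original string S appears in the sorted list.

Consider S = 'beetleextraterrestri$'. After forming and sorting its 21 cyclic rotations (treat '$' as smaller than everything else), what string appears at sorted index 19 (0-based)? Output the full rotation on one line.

Answer: tri$beetleextraterres

Derivation:
All 21 rotations (rotation i = S[i:]+S[:i]):
  rot[0] = beetleextraterrestri$
  rot[1] = eetleextraterrestri$b
  rot[2] = etleextraterrestri$be
  rot[3] = tleextraterrestri$bee
  rot[4] = leextraterrestri$beet
  rot[5] = eextraterrestri$beetl
  rot[6] = extraterrestri$beetle
  rot[7] = xtraterrestri$beetlee
  rot[8] = traterrestri$beetleex
  rot[9] = raterrestri$beetleext
  rot[10] = aterrestri$beetleextr
  rot[11] = terrestri$beetleextra
  rot[12] = errestri$beetleextrat
  rot[13] = rrestri$beetleextrate
  rot[14] = restri$beetleextrater
  rot[15] = estri$beetleextraterr
  rot[16] = stri$beetleextraterre
  rot[17] = tri$beetleextraterres
  rot[18] = ri$beetleextraterrest
  rot[19] = i$beetleextraterrestr
  rot[20] = $beetleextraterrestri
Sorted (with $ < everything):
  sorted[0] = $beetleextraterrestri
  sorted[1] = aterrestri$beetleextr
  sorted[2] = beetleextraterrestri$
  sorted[3] = eetleextraterrestri$b
  sorted[4] = eextraterrestri$beetl
  sorted[5] = errestri$beetleextrat
  sorted[6] = estri$beetleextraterr
  sorted[7] = etleextraterrestri$be
  sorted[8] = extraterrestri$beetle
  sorted[9] = i$beetleextraterrestr
  sorted[10] = leextraterrestri$beet
  sorted[11] = raterrestri$beetleext
  sorted[12] = restri$beetleextrater
  sorted[13] = ri$beetleextraterrest
  sorted[14] = rrestri$beetleextrate
  sorted[15] = stri$beetleextraterre
  sorted[16] = terrestri$beetleextra
  sorted[17] = tleextraterrestri$bee
  sorted[18] = traterrestri$beetleex
  sorted[19] = tri$beetleextraterres
  sorted[20] = xtraterrestri$beetlee
sorted[19] = tri$beetleextraterres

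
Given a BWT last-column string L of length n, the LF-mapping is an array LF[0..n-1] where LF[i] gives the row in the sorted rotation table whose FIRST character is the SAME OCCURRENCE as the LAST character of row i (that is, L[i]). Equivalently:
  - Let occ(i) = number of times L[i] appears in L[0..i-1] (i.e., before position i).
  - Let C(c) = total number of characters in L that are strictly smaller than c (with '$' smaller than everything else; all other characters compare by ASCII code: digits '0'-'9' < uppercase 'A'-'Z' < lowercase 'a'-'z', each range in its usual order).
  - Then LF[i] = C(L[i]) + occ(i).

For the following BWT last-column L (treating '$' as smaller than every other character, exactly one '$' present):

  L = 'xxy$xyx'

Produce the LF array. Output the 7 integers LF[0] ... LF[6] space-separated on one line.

Char counts: '$':1, 'x':4, 'y':2
C (first-col start): C('$')=0, C('x')=1, C('y')=5
L[0]='x': occ=0, LF[0]=C('x')+0=1+0=1
L[1]='x': occ=1, LF[1]=C('x')+1=1+1=2
L[2]='y': occ=0, LF[2]=C('y')+0=5+0=5
L[3]='$': occ=0, LF[3]=C('$')+0=0+0=0
L[4]='x': occ=2, LF[4]=C('x')+2=1+2=3
L[5]='y': occ=1, LF[5]=C('y')+1=5+1=6
L[6]='x': occ=3, LF[6]=C('x')+3=1+3=4

Answer: 1 2 5 0 3 6 4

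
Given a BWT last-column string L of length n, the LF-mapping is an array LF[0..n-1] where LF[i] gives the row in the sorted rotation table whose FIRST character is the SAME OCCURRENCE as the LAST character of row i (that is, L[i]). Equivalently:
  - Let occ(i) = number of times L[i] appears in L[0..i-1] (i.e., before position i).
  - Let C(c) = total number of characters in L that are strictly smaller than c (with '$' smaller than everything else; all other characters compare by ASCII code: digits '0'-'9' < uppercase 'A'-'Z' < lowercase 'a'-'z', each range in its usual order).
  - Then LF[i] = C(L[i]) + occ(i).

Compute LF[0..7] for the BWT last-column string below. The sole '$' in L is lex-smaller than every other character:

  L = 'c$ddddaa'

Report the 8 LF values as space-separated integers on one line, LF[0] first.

Answer: 3 0 4 5 6 7 1 2

Derivation:
Char counts: '$':1, 'a':2, 'c':1, 'd':4
C (first-col start): C('$')=0, C('a')=1, C('c')=3, C('d')=4
L[0]='c': occ=0, LF[0]=C('c')+0=3+0=3
L[1]='$': occ=0, LF[1]=C('$')+0=0+0=0
L[2]='d': occ=0, LF[2]=C('d')+0=4+0=4
L[3]='d': occ=1, LF[3]=C('d')+1=4+1=5
L[4]='d': occ=2, LF[4]=C('d')+2=4+2=6
L[5]='d': occ=3, LF[5]=C('d')+3=4+3=7
L[6]='a': occ=0, LF[6]=C('a')+0=1+0=1
L[7]='a': occ=1, LF[7]=C('a')+1=1+1=2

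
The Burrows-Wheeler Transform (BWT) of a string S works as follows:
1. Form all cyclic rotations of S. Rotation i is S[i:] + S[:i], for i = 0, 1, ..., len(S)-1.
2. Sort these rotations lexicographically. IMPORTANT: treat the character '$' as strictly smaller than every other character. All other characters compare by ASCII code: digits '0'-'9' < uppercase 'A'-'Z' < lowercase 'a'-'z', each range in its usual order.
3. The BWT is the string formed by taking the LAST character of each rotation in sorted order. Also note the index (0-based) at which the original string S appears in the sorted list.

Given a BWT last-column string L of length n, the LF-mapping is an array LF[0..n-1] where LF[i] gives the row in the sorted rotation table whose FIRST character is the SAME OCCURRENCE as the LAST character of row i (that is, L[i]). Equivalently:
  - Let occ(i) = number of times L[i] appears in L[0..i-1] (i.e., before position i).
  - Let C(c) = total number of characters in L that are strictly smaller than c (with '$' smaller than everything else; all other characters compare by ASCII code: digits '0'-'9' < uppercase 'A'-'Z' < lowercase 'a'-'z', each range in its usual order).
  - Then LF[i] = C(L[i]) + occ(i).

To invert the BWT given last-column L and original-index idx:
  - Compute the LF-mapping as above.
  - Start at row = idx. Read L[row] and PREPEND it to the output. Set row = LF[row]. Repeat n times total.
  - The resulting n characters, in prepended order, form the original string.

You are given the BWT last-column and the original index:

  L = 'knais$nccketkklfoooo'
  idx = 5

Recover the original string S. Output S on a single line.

LF mapping: 7 12 1 6 18 0 13 2 3 8 4 19 9 10 11 5 14 15 16 17
Walk LF starting at row 5, prepending L[row]:
  step 1: row=5, L[5]='$', prepend. Next row=LF[5]=0
  step 2: row=0, L[0]='k', prepend. Next row=LF[0]=7
  step 3: row=7, L[7]='c', prepend. Next row=LF[7]=2
  step 4: row=2, L[2]='a', prepend. Next row=LF[2]=1
  step 5: row=1, L[1]='n', prepend. Next row=LF[1]=12
  step 6: row=12, L[12]='k', prepend. Next row=LF[12]=9
  step 7: row=9, L[9]='k', prepend. Next row=LF[9]=8
  step 8: row=8, L[8]='c', prepend. Next row=LF[8]=3
  step 9: row=3, L[3]='i', prepend. Next row=LF[3]=6
  step 10: row=6, L[6]='n', prepend. Next row=LF[6]=13
  step 11: row=13, L[13]='k', prepend. Next row=LF[13]=10
  step 12: row=10, L[10]='e', prepend. Next row=LF[10]=4
  step 13: row=4, L[4]='s', prepend. Next row=LF[4]=18
  step 14: row=18, L[18]='o', prepend. Next row=LF[18]=16
  step 15: row=16, L[16]='o', prepend. Next row=LF[16]=14
  step 16: row=14, L[14]='l', prepend. Next row=LF[14]=11
  step 17: row=11, L[11]='t', prepend. Next row=LF[11]=19
  step 18: row=19, L[19]='o', prepend. Next row=LF[19]=17
  step 19: row=17, L[17]='o', prepend. Next row=LF[17]=15
  step 20: row=15, L[15]='f', prepend. Next row=LF[15]=5
Reversed output: footlooseknickknack$

Answer: footlooseknickknack$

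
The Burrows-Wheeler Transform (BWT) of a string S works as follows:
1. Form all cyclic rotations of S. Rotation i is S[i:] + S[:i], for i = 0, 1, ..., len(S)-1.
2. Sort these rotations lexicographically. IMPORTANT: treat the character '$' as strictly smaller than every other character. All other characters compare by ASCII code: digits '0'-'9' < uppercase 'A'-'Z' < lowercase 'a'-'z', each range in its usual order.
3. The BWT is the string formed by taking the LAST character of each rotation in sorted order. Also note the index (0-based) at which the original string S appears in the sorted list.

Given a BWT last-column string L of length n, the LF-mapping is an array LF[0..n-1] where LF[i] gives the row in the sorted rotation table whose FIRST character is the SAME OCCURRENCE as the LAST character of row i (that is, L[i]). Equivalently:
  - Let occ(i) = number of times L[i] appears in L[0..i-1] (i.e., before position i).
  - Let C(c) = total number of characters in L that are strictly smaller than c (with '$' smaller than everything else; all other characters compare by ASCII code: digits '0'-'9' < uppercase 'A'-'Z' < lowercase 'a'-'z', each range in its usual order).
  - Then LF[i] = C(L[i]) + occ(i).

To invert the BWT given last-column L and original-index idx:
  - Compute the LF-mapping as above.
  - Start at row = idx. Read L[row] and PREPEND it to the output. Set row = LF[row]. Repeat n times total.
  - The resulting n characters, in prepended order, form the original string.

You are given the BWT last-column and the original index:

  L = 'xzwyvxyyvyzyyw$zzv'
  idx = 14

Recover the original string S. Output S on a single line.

Answer: zvwvyvzzzyxwyyyyx$

Derivation:
LF mapping: 6 14 4 8 1 7 9 10 2 11 15 12 13 5 0 16 17 3
Walk LF starting at row 14, prepending L[row]:
  step 1: row=14, L[14]='$', prepend. Next row=LF[14]=0
  step 2: row=0, L[0]='x', prepend. Next row=LF[0]=6
  step 3: row=6, L[6]='y', prepend. Next row=LF[6]=9
  step 4: row=9, L[9]='y', prepend. Next row=LF[9]=11
  step 5: row=11, L[11]='y', prepend. Next row=LF[11]=12
  step 6: row=12, L[12]='y', prepend. Next row=LF[12]=13
  step 7: row=13, L[13]='w', prepend. Next row=LF[13]=5
  step 8: row=5, L[5]='x', prepend. Next row=LF[5]=7
  step 9: row=7, L[7]='y', prepend. Next row=LF[7]=10
  step 10: row=10, L[10]='z', prepend. Next row=LF[10]=15
  step 11: row=15, L[15]='z', prepend. Next row=LF[15]=16
  step 12: row=16, L[16]='z', prepend. Next row=LF[16]=17
  step 13: row=17, L[17]='v', prepend. Next row=LF[17]=3
  step 14: row=3, L[3]='y', prepend. Next row=LF[3]=8
  step 15: row=8, L[8]='v', prepend. Next row=LF[8]=2
  step 16: row=2, L[2]='w', prepend. Next row=LF[2]=4
  step 17: row=4, L[4]='v', prepend. Next row=LF[4]=1
  step 18: row=1, L[1]='z', prepend. Next row=LF[1]=14
Reversed output: zvwvyvzzzyxwyyyyx$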